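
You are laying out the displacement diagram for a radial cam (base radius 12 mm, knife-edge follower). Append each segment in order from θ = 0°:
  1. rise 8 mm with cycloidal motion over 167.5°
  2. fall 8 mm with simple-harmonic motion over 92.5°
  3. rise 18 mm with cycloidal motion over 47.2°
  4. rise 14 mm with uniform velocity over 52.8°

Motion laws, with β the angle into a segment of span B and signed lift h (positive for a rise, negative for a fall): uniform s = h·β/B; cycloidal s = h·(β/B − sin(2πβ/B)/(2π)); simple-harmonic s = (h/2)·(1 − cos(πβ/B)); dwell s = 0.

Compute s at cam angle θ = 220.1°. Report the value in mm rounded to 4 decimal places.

seg 1 [0°–167.5°] cycloidal, h=8: full span → s += 8 → s = 8.0000
seg 2 [167.5°–260°] simple-harmonic, h=-8: θ=220.1° here. β=52.6, B=92.5. -8/2·(1 − cos(π·0.5686)) = -4.8560 → s = 3.1440

3.1440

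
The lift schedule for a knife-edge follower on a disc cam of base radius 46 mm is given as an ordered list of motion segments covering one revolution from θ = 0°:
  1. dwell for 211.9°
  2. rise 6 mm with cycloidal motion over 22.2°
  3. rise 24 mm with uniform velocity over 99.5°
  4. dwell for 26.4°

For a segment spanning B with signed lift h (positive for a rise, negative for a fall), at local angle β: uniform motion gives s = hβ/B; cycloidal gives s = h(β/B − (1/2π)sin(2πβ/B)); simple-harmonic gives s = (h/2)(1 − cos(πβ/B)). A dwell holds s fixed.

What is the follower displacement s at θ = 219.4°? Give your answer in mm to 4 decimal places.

seg 1 [0°–211.9°] dwell: s stays 0.0000
seg 2 [211.9°–234.1°] cycloidal, h=6: θ=219.4° here. β=7.5, B=22.2. 6·(0.3378 − sin(2π·0.3378)/(2π)) = 1.2139 → s = 1.2139

1.2139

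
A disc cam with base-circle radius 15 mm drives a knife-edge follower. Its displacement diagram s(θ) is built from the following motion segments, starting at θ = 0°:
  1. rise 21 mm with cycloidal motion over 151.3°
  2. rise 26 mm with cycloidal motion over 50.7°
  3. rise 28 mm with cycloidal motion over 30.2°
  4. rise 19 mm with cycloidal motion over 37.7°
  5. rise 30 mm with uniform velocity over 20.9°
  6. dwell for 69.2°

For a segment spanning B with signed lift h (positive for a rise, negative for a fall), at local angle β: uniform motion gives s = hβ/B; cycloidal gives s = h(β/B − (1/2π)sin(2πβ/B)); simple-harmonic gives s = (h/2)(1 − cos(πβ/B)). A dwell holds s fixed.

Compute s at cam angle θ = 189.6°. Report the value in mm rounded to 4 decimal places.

seg 1 [0°–151.3°] cycloidal, h=21: full span → s += 21 → s = 21.0000
seg 2 [151.3°–202°] cycloidal, h=26: θ=189.6° here. β=38.3, B=50.7. 26·(0.7554 − sin(2π·0.7554)/(2π)) = 23.7767 → s = 44.7767

44.7767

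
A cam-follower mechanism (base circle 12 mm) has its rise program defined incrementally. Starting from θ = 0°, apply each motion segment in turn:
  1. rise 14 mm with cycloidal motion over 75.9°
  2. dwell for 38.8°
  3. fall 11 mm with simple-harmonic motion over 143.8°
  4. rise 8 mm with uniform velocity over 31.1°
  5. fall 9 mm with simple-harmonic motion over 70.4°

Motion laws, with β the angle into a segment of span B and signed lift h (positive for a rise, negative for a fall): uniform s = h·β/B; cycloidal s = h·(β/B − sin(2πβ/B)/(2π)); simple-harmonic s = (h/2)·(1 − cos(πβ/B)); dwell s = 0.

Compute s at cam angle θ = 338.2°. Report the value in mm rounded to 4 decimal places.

seg 1 [0°–75.9°] cycloidal, h=14: full span → s += 14 → s = 14.0000
seg 2 [75.9°–114.7°] dwell: s stays 14.0000
seg 3 [114.7°–258.5°] simple-harmonic, h=-11: full span → s += -11 → s = 3.0000
seg 4 [258.5°–289.6°] uniform, h=8: full span → s += 8 → s = 11.0000
seg 5 [289.6°–360°] simple-harmonic, h=-9: θ=338.2° here. β=48.6, B=70.4. -9/2·(1 − cos(π·0.6903)) = -7.0334 → s = 3.9666

3.9666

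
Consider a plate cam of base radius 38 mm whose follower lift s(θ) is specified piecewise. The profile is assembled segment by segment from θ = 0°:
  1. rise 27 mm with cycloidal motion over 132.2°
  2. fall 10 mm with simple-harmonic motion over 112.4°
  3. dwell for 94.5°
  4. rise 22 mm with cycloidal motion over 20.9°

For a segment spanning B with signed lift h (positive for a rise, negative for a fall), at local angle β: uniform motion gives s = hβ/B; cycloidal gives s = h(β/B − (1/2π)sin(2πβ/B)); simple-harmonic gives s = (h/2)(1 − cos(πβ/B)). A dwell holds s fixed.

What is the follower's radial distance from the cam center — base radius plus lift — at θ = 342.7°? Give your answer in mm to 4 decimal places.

seg 1 [0°–132.2°] cycloidal, h=27: full span → s += 27 → s = 27.0000
seg 2 [132.2°–244.6°] simple-harmonic, h=-10: full span → s += -10 → s = 17.0000
seg 3 [244.6°–339.1°] dwell: s stays 17.0000
seg 4 [339.1°–360°] cycloidal, h=22: θ=342.7° here. β=3.6, B=20.9. 22·(0.1722 − sin(2π·0.1722)/(2π)) = 0.6976 → s = 17.6976
radial distance = base radius + s = 38 + 17.6976 = 55.6976

55.6976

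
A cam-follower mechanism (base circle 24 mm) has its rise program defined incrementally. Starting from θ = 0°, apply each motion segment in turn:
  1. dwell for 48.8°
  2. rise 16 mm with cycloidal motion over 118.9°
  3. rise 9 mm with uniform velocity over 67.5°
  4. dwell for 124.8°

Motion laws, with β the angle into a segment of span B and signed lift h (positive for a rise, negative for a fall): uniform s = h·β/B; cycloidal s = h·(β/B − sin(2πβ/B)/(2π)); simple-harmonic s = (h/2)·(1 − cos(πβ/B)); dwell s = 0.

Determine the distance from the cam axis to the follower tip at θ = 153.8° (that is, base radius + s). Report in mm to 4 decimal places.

seg 1 [0°–48.8°] dwell: s stays 0.0000
seg 2 [48.8°–167.7°] cycloidal, h=16: θ=153.8° here. β=105, B=118.9. 16·(0.8831 − sin(2π·0.8831)/(2π)) = 15.8363 → s = 15.8363
radial distance = base radius + s = 24 + 15.8363 = 39.8363

39.8363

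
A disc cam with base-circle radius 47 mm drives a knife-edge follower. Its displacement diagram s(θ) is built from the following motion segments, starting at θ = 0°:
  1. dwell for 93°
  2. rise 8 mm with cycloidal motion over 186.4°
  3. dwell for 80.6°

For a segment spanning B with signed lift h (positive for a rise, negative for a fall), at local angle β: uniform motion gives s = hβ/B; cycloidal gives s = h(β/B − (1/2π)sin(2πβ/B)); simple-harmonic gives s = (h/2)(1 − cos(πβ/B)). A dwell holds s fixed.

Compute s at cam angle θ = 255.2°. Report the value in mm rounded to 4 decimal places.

seg 1 [0°–93°] dwell: s stays 0.0000
seg 2 [93°–279.4°] cycloidal, h=8: θ=255.2° here. β=162.2, B=186.4. 8·(0.8702 − sin(2π·0.8702)/(2π)) = 7.8886 → s = 7.8886

7.8886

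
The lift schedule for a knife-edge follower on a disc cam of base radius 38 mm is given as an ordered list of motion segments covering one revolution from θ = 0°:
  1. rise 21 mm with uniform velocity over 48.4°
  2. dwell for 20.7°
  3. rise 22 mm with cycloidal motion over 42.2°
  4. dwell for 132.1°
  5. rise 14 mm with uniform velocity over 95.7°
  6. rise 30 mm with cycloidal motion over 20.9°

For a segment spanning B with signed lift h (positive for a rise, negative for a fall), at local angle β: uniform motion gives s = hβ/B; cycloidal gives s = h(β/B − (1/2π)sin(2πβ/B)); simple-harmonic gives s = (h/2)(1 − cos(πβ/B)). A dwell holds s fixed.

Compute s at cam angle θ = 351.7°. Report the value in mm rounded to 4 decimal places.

seg 1 [0°–48.4°] uniform, h=21: full span → s += 21 → s = 21.0000
seg 2 [48.4°–69.1°] dwell: s stays 21.0000
seg 3 [69.1°–111.3°] cycloidal, h=22: full span → s += 22 → s = 43.0000
seg 4 [111.3°–243.4°] dwell: s stays 43.0000
seg 5 [243.4°–339.1°] uniform, h=14: full span → s += 14 → s = 57.0000
seg 6 [339.1°–360°] cycloidal, h=30: θ=351.7° here. β=12.6, B=20.9. 30·(0.6029 − sin(2π·0.6029)/(2π)) = 20.9618 → s = 77.9618

77.9618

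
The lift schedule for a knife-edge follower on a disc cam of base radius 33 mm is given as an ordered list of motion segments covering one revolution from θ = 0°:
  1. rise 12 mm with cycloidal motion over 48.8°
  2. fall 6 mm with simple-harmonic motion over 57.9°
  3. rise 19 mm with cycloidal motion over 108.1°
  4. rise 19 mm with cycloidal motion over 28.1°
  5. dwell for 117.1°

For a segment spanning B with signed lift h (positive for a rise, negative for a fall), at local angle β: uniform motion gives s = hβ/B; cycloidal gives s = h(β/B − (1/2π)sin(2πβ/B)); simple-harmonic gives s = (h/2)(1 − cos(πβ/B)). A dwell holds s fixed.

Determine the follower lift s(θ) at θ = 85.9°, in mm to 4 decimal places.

seg 1 [0°–48.8°] cycloidal, h=12: full span → s += 12 → s = 12.0000
seg 2 [48.8°–106.7°] simple-harmonic, h=-6: θ=85.9° here. β=37.1, B=57.9. -6/2·(1 − cos(π·0.6408)) = -4.2838 → s = 7.7162

7.7162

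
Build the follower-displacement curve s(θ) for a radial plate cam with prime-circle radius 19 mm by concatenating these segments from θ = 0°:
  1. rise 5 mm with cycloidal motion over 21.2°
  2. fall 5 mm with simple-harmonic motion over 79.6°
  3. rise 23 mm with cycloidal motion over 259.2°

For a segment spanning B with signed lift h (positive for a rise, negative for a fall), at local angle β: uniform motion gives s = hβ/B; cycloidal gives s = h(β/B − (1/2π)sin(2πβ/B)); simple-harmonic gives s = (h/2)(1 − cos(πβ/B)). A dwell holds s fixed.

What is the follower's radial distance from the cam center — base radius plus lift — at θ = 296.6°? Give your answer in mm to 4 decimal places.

seg 1 [0°–21.2°] cycloidal, h=5: full span → s += 5 → s = 5.0000
seg 2 [21.2°–100.8°] simple-harmonic, h=-5: full span → s += -5 → s = 0.0000
seg 3 [100.8°–360°] cycloidal, h=23: θ=296.6° here. β=195.8, B=259.2. 23·(0.7554 − sin(2π·0.7554)/(2π)) = 21.0327 → s = 21.0327
radial distance = base radius + s = 19 + 21.0327 = 40.0327

40.0327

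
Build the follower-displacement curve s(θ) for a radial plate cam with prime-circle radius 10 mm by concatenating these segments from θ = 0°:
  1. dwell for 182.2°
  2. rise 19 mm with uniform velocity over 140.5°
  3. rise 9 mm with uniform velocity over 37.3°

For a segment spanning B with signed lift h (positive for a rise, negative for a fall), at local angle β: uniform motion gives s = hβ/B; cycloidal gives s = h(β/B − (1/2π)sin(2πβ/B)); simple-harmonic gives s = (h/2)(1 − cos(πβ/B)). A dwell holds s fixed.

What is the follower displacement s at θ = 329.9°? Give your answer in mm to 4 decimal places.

seg 1 [0°–182.2°] dwell: s stays 0.0000
seg 2 [182.2°–322.7°] uniform, h=19: full span → s += 19 → s = 19.0000
seg 3 [322.7°–360°] uniform, h=9: θ=329.9° here. β=7.2, B=37.3. 9·7.2/37.3 = 1.7373 → s = 20.7373

20.7373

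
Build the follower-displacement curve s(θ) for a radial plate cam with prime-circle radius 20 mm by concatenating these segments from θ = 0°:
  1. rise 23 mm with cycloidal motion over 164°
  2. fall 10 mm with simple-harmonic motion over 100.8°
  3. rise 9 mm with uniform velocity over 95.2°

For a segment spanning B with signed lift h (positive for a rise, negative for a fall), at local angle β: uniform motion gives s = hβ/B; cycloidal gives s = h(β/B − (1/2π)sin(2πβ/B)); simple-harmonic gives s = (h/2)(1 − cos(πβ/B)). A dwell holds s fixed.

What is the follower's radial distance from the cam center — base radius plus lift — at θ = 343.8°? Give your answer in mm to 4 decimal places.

seg 1 [0°–164°] cycloidal, h=23: full span → s += 23 → s = 23.0000
seg 2 [164°–264.8°] simple-harmonic, h=-10: full span → s += -10 → s = 13.0000
seg 3 [264.8°–360°] uniform, h=9: θ=343.8° here. β=79, B=95.2. 9·79/95.2 = 7.4685 → s = 20.4685
radial distance = base radius + s = 20 + 20.4685 = 40.4685

40.4685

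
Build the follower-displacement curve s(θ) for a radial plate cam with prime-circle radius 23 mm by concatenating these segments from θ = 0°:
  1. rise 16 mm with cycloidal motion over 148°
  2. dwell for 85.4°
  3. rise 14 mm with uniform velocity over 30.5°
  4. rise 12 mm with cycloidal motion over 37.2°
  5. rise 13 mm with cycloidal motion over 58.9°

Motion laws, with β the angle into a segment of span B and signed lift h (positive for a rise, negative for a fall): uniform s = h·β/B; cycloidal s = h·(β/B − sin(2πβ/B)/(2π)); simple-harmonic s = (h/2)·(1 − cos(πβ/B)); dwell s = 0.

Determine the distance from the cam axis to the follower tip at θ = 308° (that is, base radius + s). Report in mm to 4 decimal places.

seg 1 [0°–148°] cycloidal, h=16: full span → s += 16 → s = 16.0000
seg 2 [148°–233.4°] dwell: s stays 16.0000
seg 3 [233.4°–263.9°] uniform, h=14: full span → s += 14 → s = 30.0000
seg 4 [263.9°–301.1°] cycloidal, h=12: full span → s += 12 → s = 42.0000
seg 5 [301.1°–360°] cycloidal, h=13: θ=308° here. β=6.9, B=58.9. 13·(0.1171 − sin(2π·0.1171)/(2π)) = 0.1338 → s = 42.1338
radial distance = base radius + s = 23 + 42.1338 = 65.1338

65.1338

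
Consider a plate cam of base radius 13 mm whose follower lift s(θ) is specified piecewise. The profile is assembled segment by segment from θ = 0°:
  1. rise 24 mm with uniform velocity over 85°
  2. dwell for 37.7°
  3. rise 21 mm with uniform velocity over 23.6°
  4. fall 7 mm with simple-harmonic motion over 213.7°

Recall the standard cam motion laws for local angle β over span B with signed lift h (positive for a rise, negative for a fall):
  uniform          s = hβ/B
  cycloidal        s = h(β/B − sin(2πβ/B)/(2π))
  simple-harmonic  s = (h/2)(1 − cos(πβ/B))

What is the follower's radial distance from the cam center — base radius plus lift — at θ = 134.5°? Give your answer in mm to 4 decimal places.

seg 1 [0°–85°] uniform, h=24: full span → s += 24 → s = 24.0000
seg 2 [85°–122.7°] dwell: s stays 24.0000
seg 3 [122.7°–146.3°] uniform, h=21: θ=134.5° here. β=11.8, B=23.6. 21·11.8/23.6 = 10.5000 → s = 34.5000
radial distance = base radius + s = 13 + 34.5000 = 47.5000

47.5000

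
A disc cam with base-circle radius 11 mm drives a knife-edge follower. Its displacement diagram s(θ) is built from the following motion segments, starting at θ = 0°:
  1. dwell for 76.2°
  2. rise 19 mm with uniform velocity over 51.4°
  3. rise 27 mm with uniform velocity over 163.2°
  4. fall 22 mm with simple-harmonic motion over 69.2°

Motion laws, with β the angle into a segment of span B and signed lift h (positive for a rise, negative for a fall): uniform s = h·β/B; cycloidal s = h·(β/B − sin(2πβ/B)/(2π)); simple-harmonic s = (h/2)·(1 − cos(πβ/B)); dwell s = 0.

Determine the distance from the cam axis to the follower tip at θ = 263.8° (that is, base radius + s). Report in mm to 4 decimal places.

seg 1 [0°–76.2°] dwell: s stays 0.0000
seg 2 [76.2°–127.6°] uniform, h=19: full span → s += 19 → s = 19.0000
seg 3 [127.6°–290.8°] uniform, h=27: θ=263.8° here. β=136.2, B=163.2. 27·136.2/163.2 = 22.5331 → s = 41.5331
radial distance = base radius + s = 11 + 41.5331 = 52.5331

52.5331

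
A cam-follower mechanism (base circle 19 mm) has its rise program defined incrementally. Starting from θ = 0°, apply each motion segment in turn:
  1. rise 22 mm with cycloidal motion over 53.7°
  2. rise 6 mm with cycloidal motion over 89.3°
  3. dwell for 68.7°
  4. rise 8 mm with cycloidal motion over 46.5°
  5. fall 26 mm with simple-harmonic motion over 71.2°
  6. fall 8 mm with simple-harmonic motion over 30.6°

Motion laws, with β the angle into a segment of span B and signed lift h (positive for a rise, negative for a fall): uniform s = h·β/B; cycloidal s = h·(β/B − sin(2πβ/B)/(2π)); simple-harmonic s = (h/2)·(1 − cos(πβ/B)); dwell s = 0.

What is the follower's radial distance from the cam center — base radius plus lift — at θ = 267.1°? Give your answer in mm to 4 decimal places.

seg 1 [0°–53.7°] cycloidal, h=22: full span → s += 22 → s = 22.0000
seg 2 [53.7°–143°] cycloidal, h=6: full span → s += 6 → s = 28.0000
seg 3 [143°–211.7°] dwell: s stays 28.0000
seg 4 [211.7°–258.2°] cycloidal, h=8: full span → s += 8 → s = 36.0000
seg 5 [258.2°–329.4°] simple-harmonic, h=-26: θ=267.1° here. β=8.9, B=71.2. -26/2·(1 − cos(π·0.1250)) = -0.9896 → s = 35.0104
radial distance = base radius + s = 19 + 35.0104 = 54.0104

54.0104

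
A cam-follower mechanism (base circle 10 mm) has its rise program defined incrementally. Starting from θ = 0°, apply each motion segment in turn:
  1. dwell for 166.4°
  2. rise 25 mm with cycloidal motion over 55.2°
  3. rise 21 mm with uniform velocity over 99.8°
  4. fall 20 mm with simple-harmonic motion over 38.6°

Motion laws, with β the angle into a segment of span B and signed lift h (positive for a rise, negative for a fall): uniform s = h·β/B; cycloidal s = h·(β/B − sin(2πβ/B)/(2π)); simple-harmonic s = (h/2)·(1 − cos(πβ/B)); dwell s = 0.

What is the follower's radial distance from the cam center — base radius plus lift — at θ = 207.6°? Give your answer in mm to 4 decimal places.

seg 1 [0°–166.4°] dwell: s stays 0.0000
seg 2 [166.4°–221.6°] cycloidal, h=25: θ=207.6° here. β=41.2, B=55.2. 25·(0.7464 − sin(2π·0.7464)/(2π)) = 22.6373 → s = 22.6373
radial distance = base radius + s = 10 + 22.6373 = 32.6373

32.6373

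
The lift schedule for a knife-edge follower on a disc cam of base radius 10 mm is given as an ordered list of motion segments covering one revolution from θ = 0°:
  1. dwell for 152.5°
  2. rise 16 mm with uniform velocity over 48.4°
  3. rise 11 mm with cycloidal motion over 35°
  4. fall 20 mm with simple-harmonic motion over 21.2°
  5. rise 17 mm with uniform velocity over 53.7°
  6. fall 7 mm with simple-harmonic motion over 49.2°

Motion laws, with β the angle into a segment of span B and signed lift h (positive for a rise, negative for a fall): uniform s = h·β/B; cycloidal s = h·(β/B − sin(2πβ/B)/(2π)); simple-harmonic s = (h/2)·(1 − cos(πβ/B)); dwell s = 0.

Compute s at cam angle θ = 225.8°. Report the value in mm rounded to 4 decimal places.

seg 1 [0°–152.5°] dwell: s stays 0.0000
seg 2 [152.5°–200.9°] uniform, h=16: full span → s += 16 → s = 16.0000
seg 3 [200.9°–235.9°] cycloidal, h=11: θ=225.8° here. β=24.9, B=35. 11·(0.7114 − sin(2π·0.7114)/(2π)) = 9.5253 → s = 25.5253

25.5253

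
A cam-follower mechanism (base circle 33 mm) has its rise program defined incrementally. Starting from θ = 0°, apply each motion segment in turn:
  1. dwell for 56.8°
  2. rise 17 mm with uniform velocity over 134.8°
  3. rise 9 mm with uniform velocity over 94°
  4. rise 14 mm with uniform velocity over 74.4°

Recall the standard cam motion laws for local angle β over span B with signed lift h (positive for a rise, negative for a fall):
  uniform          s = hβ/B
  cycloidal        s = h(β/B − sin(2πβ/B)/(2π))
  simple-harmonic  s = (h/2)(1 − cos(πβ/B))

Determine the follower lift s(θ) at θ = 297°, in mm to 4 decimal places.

seg 1 [0°–56.8°] dwell: s stays 0.0000
seg 2 [56.8°–191.6°] uniform, h=17: full span → s += 17 → s = 17.0000
seg 3 [191.6°–285.6°] uniform, h=9: full span → s += 9 → s = 26.0000
seg 4 [285.6°–360°] uniform, h=14: θ=297° here. β=11.4, B=74.4. 14·11.4/74.4 = 2.1452 → s = 28.1452

28.1452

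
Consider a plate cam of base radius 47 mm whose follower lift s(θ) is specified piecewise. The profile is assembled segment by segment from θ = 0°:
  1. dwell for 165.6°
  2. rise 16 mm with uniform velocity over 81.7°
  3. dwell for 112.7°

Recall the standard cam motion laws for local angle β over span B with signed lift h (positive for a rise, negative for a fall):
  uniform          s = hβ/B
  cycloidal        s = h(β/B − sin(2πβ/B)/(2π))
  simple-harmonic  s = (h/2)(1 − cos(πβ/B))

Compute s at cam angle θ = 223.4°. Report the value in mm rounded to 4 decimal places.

seg 1 [0°–165.6°] dwell: s stays 0.0000
seg 2 [165.6°–247.3°] uniform, h=16: θ=223.4° here. β=57.8, B=81.7. 16·57.8/81.7 = 11.3195 → s = 11.3195

11.3195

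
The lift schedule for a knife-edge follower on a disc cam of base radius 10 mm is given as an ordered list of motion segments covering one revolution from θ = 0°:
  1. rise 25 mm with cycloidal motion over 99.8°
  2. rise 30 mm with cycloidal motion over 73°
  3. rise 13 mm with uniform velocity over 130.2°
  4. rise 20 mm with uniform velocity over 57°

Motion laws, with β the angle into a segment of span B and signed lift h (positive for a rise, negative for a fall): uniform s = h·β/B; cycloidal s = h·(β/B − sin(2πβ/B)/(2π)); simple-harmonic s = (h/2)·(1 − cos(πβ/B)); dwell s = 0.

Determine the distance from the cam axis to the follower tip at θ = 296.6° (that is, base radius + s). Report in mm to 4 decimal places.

seg 1 [0°–99.8°] cycloidal, h=25: full span → s += 25 → s = 25.0000
seg 2 [99.8°–172.8°] cycloidal, h=30: full span → s += 30 → s = 55.0000
seg 3 [172.8°–303°] uniform, h=13: θ=296.6° here. β=123.8, B=130.2. 13·123.8/130.2 = 12.3610 → s = 67.3610
radial distance = base radius + s = 10 + 67.3610 = 77.3610

77.3610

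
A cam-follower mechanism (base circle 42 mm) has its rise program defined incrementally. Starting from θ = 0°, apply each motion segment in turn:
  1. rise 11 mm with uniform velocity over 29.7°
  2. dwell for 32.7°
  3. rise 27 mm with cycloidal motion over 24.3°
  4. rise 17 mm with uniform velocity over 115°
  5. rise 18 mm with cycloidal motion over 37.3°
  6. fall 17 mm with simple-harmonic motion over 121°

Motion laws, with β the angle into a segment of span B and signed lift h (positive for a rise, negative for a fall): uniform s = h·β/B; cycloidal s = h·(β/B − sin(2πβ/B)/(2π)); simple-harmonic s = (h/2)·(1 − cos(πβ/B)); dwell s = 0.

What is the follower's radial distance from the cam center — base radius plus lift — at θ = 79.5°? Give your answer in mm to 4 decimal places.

seg 1 [0°–29.7°] uniform, h=11: full span → s += 11 → s = 11.0000
seg 2 [29.7°–62.4°] dwell: s stays 11.0000
seg 3 [62.4°–86.7°] cycloidal, h=27: θ=79.5° here. β=17.1, B=24.3. 27·(0.7037 − sin(2π·0.7037)/(2π)) = 23.1167 → s = 34.1167
radial distance = base radius + s = 42 + 34.1167 = 76.1167

76.1167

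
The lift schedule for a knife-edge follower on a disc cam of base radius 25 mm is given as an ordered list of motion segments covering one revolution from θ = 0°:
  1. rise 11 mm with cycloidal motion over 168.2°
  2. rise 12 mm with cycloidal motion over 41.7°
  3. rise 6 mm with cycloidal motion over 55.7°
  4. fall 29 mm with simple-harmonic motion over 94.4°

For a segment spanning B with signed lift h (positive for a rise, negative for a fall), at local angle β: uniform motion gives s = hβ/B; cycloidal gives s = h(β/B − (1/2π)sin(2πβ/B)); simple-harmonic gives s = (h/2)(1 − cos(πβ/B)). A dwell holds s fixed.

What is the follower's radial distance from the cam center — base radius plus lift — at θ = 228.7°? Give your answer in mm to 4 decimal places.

seg 1 [0°–168.2°] cycloidal, h=11: full span → s += 11 → s = 11.0000
seg 2 [168.2°–209.9°] cycloidal, h=12: full span → s += 12 → s = 23.0000
seg 3 [209.9°–265.6°] cycloidal, h=6: θ=228.7° here. β=18.8, B=55.7. 6·(0.3375 − sin(2π·0.3375)/(2π)) = 1.2110 → s = 24.2110
radial distance = base radius + s = 25 + 24.2110 = 49.2110

49.2110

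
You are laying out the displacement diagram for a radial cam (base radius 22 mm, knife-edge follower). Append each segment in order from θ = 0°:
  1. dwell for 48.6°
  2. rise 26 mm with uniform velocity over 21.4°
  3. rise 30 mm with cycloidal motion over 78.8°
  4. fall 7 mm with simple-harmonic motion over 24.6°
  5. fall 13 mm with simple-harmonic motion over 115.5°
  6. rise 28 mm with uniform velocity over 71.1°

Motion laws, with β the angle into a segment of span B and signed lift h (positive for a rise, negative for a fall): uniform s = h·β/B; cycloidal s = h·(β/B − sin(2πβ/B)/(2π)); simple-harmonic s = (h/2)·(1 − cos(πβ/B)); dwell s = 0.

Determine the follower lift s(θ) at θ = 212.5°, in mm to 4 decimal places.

seg 1 [0°–48.6°] dwell: s stays 0.0000
seg 2 [48.6°–70°] uniform, h=26: full span → s += 26 → s = 26.0000
seg 3 [70°–148.8°] cycloidal, h=30: full span → s += 30 → s = 56.0000
seg 4 [148.8°–173.4°] simple-harmonic, h=-7: full span → s += -7 → s = 49.0000
seg 5 [173.4°–288.9°] simple-harmonic, h=-13: θ=212.5° here. β=39.1, B=115.5. -13/2·(1 − cos(π·0.3385)) = -3.3423 → s = 45.6577

45.6577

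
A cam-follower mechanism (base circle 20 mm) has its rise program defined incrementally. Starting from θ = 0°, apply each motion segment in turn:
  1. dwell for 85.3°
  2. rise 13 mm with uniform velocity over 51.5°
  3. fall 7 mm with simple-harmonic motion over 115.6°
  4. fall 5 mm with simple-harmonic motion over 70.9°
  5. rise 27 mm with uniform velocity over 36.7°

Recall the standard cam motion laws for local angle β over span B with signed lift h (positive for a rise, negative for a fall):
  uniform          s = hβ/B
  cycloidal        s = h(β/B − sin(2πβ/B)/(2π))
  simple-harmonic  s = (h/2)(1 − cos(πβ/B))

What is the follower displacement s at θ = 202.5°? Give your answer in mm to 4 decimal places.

seg 1 [0°–85.3°] dwell: s stays 0.0000
seg 2 [85.3°–136.8°] uniform, h=13: full span → s += 13 → s = 13.0000
seg 3 [136.8°–252.4°] simple-harmonic, h=-7: θ=202.5° here. β=65.7, B=115.6. -7/2·(1 − cos(π·0.5683)) = -4.2457 → s = 8.7543

8.7543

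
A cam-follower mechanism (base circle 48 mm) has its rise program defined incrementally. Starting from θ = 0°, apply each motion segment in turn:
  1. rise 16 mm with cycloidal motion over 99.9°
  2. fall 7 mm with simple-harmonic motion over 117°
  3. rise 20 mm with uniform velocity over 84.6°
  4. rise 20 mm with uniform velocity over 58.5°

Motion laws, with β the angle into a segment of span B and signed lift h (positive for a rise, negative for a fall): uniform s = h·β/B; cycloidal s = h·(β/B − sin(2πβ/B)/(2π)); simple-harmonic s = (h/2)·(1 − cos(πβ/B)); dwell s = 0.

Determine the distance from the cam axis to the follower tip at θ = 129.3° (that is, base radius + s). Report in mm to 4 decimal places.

seg 1 [0°–99.9°] cycloidal, h=16: full span → s += 16 → s = 16.0000
seg 2 [99.9°–216.9°] simple-harmonic, h=-7: θ=129.3° here. β=29.4, B=117. -7/2·(1 − cos(π·0.2513)) = -1.0351 → s = 14.9649
radial distance = base radius + s = 48 + 14.9649 = 62.9649

62.9649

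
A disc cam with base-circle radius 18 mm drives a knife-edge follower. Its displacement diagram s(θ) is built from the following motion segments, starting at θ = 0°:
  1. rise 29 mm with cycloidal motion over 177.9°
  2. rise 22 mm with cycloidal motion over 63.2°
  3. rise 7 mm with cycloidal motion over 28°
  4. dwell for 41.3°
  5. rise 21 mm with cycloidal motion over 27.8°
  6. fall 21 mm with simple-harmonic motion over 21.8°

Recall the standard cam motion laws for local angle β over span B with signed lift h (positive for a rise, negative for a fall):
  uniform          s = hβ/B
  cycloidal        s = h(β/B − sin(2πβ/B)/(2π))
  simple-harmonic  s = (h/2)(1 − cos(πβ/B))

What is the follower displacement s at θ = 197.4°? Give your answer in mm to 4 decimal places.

seg 1 [0°–177.9°] cycloidal, h=29: full span → s += 29 → s = 29.0000
seg 2 [177.9°–241.1°] cycloidal, h=22: θ=197.4° here. β=19.5, B=63.2. 22·(0.3085 − sin(2π·0.3085)/(2π)) = 3.5208 → s = 32.5208

32.5208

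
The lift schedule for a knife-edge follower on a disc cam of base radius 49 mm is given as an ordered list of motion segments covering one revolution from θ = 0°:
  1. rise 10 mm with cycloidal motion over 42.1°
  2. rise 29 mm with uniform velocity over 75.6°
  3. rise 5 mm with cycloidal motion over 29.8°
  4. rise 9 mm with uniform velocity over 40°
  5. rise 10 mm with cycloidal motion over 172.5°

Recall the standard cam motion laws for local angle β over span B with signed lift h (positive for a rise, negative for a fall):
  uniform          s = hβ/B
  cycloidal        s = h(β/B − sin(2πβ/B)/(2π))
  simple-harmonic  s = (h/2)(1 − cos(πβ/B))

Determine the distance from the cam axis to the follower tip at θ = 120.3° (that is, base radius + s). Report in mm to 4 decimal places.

seg 1 [0°–42.1°] cycloidal, h=10: full span → s += 10 → s = 10.0000
seg 2 [42.1°–117.7°] uniform, h=29: full span → s += 29 → s = 39.0000
seg 3 [117.7°–147.5°] cycloidal, h=5: θ=120.3° here. β=2.6, B=29.8. 5·(0.0872 − sin(2π·0.0872)/(2π)) = 0.0215 → s = 39.0215
radial distance = base radius + s = 49 + 39.0215 = 88.0215

88.0215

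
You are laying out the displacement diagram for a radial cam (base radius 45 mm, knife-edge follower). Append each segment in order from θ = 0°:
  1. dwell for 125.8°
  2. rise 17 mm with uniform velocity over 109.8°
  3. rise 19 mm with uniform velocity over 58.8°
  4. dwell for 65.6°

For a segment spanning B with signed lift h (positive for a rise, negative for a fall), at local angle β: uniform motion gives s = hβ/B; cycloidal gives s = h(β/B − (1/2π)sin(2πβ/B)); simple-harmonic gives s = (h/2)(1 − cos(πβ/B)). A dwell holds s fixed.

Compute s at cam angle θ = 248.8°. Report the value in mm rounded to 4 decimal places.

seg 1 [0°–125.8°] dwell: s stays 0.0000
seg 2 [125.8°–235.6°] uniform, h=17: full span → s += 17 → s = 17.0000
seg 3 [235.6°–294.4°] uniform, h=19: θ=248.8° here. β=13.2, B=58.8. 19·13.2/58.8 = 4.2653 → s = 21.2653

21.2653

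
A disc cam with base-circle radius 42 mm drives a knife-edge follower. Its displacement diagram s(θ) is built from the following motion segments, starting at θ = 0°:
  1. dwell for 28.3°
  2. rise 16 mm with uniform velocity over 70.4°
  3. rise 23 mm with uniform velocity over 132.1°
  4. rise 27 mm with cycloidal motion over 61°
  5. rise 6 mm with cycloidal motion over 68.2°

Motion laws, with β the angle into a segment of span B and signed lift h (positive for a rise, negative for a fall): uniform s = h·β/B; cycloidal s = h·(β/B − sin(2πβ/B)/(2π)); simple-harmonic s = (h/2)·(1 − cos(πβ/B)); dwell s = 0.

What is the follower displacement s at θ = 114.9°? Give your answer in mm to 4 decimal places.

seg 1 [0°–28.3°] dwell: s stays 0.0000
seg 2 [28.3°–98.7°] uniform, h=16: full span → s += 16 → s = 16.0000
seg 3 [98.7°–230.8°] uniform, h=23: θ=114.9° here. β=16.2, B=132.1. 23·16.2/132.1 = 2.8206 → s = 18.8206

18.8206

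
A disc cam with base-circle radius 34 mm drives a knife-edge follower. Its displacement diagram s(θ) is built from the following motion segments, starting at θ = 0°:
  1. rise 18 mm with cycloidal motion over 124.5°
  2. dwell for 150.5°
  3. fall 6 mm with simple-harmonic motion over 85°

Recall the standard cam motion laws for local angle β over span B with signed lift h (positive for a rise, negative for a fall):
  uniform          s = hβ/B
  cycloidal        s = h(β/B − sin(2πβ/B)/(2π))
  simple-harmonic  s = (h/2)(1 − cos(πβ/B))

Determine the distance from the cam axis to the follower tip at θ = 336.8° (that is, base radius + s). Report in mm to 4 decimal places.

seg 1 [0°–124.5°] cycloidal, h=18: full span → s += 18 → s = 18.0000
seg 2 [124.5°–275°] dwell: s stays 18.0000
seg 3 [275°–360°] simple-harmonic, h=-6: θ=336.8° here. β=61.8, B=85. -6/2·(1 − cos(π·0.7271)) = -4.9631 → s = 13.0369
radial distance = base radius + s = 34 + 13.0369 = 47.0369

47.0369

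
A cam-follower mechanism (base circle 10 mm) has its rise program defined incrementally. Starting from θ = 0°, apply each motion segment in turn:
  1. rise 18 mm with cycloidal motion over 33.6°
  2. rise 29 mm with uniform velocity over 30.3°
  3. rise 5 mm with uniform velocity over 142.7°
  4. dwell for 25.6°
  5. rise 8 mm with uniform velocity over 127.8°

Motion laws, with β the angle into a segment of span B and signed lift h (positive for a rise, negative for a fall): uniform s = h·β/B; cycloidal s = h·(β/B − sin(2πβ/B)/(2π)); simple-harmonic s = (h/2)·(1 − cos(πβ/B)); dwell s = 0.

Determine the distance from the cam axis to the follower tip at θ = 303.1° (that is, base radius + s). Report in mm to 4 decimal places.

seg 1 [0°–33.6°] cycloidal, h=18: full span → s += 18 → s = 18.0000
seg 2 [33.6°–63.9°] uniform, h=29: full span → s += 29 → s = 47.0000
seg 3 [63.9°–206.6°] uniform, h=5: full span → s += 5 → s = 52.0000
seg 4 [206.6°–232.2°] dwell: s stays 52.0000
seg 5 [232.2°–360°] uniform, h=8: θ=303.1° here. β=70.9, B=127.8. 8·70.9/127.8 = 4.4382 → s = 56.4382
radial distance = base radius + s = 10 + 56.4382 = 66.4382

66.4382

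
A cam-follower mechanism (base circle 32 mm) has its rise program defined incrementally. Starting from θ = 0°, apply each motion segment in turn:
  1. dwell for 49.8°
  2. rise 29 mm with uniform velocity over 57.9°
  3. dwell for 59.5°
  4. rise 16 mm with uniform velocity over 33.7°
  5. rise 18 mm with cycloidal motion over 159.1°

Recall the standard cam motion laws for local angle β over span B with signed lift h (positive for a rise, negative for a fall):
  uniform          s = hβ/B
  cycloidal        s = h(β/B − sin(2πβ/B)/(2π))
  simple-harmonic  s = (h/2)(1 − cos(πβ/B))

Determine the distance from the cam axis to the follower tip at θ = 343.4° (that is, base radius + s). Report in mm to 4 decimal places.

seg 1 [0°–49.8°] dwell: s stays 0.0000
seg 2 [49.8°–107.7°] uniform, h=29: full span → s += 29 → s = 29.0000
seg 3 [107.7°–167.2°] dwell: s stays 29.0000
seg 4 [167.2°–200.9°] uniform, h=16: full span → s += 16 → s = 45.0000
seg 5 [200.9°–360°] cycloidal, h=18: θ=343.4° here. β=142.5, B=159.1. 18·(0.8957 − sin(2π·0.8957)/(2π)) = 17.8683 → s = 62.8683
radial distance = base radius + s = 32 + 62.8683 = 94.8683

94.8683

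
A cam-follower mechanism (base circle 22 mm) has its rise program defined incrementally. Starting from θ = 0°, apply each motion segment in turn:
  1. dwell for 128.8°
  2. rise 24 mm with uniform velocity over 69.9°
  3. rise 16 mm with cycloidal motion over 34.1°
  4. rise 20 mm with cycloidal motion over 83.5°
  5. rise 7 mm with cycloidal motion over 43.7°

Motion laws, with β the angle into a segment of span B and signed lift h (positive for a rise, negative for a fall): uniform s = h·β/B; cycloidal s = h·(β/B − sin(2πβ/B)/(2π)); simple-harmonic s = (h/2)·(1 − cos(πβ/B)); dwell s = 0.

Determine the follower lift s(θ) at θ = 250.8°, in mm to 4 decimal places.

seg 1 [0°–128.8°] dwell: s stays 0.0000
seg 2 [128.8°–198.7°] uniform, h=24: full span → s += 24 → s = 24.0000
seg 3 [198.7°–232.8°] cycloidal, h=16: full span → s += 16 → s = 40.0000
seg 4 [232.8°–316.3°] cycloidal, h=20: θ=250.8° here. β=18, B=83.5. 20·(0.2156 − sin(2π·0.2156)/(2π)) = 1.2025 → s = 41.2025

41.2025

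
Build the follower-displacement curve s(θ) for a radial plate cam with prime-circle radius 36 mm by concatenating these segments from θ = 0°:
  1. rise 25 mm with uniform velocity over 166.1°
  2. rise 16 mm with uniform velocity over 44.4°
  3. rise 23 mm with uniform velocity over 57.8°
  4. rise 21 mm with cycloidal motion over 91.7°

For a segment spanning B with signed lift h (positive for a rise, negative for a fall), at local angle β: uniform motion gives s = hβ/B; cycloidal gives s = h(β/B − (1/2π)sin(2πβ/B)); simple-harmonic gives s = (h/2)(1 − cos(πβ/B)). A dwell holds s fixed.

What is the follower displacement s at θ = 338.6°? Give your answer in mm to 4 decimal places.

seg 1 [0°–166.1°] uniform, h=25: full span → s += 25 → s = 25.0000
seg 2 [166.1°–210.5°] uniform, h=16: full span → s += 16 → s = 41.0000
seg 3 [210.5°–268.3°] uniform, h=23: full span → s += 23 → s = 64.0000
seg 4 [268.3°–360°] cycloidal, h=21: θ=338.6° here. β=70.3, B=91.7. 21·(0.7666 − sin(2π·0.7666)/(2π)) = 19.4233 → s = 83.4233

83.4233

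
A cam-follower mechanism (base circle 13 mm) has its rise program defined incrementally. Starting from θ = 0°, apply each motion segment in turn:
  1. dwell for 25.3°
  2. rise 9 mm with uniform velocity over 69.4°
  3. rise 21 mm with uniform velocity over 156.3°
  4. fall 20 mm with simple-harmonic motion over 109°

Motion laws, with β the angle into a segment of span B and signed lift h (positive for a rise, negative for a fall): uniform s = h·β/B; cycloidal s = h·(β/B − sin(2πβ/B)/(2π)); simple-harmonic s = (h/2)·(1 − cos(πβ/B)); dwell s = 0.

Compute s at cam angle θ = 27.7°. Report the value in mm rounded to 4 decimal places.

seg 1 [0°–25.3°] dwell: s stays 0.0000
seg 2 [25.3°–94.7°] uniform, h=9: θ=27.7° here. β=2.4, B=69.4. 9·2.4/69.4 = 0.3112 → s = 0.3112

0.3112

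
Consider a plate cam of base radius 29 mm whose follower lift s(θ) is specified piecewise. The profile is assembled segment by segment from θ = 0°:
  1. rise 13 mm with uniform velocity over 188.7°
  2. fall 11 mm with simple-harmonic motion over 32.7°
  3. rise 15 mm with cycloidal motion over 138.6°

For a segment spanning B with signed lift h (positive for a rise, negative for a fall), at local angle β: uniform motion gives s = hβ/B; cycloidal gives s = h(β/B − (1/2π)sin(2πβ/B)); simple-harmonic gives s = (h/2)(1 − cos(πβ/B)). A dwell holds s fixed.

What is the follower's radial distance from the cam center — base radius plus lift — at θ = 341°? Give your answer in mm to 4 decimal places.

seg 1 [0°–188.7°] uniform, h=13: full span → s += 13 → s = 13.0000
seg 2 [188.7°–221.4°] simple-harmonic, h=-11: full span → s += -11 → s = 2.0000
seg 3 [221.4°–360°] cycloidal, h=15: θ=341° here. β=119.6, B=138.6. 15·(0.8629 − sin(2π·0.8629)/(2π)) = 14.7550 → s = 16.7550
radial distance = base radius + s = 29 + 16.7550 = 45.7550

45.7550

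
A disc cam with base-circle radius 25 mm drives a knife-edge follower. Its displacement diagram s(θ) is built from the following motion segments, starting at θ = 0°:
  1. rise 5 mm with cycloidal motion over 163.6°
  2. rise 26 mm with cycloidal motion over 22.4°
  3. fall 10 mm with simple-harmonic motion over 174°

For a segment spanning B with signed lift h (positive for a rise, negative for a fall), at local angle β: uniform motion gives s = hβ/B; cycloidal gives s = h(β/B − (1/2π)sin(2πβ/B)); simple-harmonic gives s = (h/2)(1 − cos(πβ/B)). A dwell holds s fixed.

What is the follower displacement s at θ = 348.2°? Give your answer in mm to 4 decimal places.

seg 1 [0°–163.6°] cycloidal, h=5: full span → s += 5 → s = 5.0000
seg 2 [163.6°–186°] cycloidal, h=26: full span → s += 26 → s = 31.0000
seg 3 [186°–360°] simple-harmonic, h=-10: θ=348.2° here. β=162.2, B=174. -10/2·(1 − cos(π·0.9322)) = -9.8870 → s = 21.1130

21.1130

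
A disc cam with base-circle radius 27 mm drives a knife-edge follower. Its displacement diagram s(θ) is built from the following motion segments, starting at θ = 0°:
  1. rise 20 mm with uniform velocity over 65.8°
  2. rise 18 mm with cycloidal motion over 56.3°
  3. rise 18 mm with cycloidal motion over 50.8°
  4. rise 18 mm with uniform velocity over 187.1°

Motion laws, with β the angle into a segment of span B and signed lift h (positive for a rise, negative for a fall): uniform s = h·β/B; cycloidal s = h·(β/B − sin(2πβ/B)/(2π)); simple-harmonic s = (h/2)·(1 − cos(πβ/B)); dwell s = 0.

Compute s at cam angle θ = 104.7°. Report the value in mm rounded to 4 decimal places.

seg 1 [0°–65.8°] uniform, h=20: full span → s += 20 → s = 20.0000
seg 2 [65.8°–122.1°] cycloidal, h=18: θ=104.7° here. β=38.9, B=56.3. 18·(0.6909 − sin(2π·0.6909)/(2π)) = 15.1067 → s = 35.1067

35.1067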